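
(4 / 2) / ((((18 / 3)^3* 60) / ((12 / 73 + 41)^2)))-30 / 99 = -3155225 / 75970224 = -0.04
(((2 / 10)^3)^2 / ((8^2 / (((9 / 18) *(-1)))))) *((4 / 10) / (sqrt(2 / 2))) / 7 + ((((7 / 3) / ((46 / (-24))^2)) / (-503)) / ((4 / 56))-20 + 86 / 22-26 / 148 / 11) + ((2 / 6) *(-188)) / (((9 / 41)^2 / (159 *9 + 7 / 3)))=-1864104.46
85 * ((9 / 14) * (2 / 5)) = 153 / 7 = 21.86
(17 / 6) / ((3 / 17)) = 289 / 18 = 16.06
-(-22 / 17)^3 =10648 / 4913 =2.17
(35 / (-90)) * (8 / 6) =-14 / 27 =-0.52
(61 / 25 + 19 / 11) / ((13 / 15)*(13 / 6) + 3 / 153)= 350676 / 159665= 2.20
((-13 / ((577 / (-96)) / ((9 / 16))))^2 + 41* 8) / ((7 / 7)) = 109693516 / 332929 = 329.48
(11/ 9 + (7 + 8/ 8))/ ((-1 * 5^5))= -83/ 28125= -0.00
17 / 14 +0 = 17 / 14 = 1.21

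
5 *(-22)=-110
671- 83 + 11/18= 10595/18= 588.61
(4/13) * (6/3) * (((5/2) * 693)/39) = 4620/169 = 27.34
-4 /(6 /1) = -0.67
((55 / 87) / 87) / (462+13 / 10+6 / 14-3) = 3850 / 244107819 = 0.00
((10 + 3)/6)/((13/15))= 5/2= 2.50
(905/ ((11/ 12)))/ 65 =2172/ 143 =15.19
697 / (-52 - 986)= -697 / 1038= -0.67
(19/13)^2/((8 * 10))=361/13520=0.03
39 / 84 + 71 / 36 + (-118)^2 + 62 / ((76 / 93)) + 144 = 16933127 / 1197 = 14146.30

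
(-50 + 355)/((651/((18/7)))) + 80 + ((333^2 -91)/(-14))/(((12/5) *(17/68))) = -59737865/4557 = -13109.03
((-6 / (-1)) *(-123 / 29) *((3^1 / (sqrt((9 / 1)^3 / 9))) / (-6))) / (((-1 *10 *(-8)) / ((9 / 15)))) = 123 / 11600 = 0.01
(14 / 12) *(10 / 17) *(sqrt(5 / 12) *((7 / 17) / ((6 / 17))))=245 *sqrt(15) / 1836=0.52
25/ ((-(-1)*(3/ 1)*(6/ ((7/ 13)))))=175/ 234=0.75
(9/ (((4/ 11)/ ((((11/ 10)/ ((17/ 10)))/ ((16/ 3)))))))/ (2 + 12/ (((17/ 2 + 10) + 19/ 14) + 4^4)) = 6308577/ 4293248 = 1.47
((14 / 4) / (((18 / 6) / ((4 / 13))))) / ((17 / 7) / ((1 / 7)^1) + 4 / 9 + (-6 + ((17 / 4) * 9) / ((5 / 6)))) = 420 / 67093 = 0.01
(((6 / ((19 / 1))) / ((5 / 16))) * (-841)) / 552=-3364 / 2185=-1.54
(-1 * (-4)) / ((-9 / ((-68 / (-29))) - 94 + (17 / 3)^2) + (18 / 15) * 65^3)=0.00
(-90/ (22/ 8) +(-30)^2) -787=883/ 11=80.27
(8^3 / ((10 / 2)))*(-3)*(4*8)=-9830.40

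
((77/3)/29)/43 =77/3741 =0.02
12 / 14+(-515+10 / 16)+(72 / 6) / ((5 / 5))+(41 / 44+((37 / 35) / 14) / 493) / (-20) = -501.56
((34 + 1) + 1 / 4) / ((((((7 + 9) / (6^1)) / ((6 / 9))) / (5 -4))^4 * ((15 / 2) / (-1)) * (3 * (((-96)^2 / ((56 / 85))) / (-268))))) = 22043 / 188006400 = 0.00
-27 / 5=-5.40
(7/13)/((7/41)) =3.15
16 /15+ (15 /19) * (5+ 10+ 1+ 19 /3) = 5329 /285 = 18.70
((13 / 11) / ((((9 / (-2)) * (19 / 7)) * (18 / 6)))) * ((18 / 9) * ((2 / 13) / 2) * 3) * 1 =-28 / 1881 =-0.01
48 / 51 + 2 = 50 / 17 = 2.94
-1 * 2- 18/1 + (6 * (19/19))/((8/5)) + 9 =-29/4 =-7.25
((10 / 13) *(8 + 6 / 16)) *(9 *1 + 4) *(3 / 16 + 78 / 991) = 1414035 / 63424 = 22.29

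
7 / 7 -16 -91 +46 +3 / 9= -179 / 3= -59.67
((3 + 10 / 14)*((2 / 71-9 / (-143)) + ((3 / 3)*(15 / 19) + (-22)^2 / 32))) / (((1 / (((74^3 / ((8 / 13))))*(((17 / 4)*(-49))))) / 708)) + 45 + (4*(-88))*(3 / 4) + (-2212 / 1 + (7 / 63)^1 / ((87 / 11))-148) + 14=-5771829724056.35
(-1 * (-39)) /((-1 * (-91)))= 0.43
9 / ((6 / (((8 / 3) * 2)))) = 8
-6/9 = -2/3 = -0.67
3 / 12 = 1 / 4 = 0.25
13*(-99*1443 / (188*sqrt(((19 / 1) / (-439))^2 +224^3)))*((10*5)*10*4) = -27176163300*sqrt(2166073033065) / 6787028836937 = -5893.12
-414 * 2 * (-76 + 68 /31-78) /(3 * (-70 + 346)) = 4706 /31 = 151.81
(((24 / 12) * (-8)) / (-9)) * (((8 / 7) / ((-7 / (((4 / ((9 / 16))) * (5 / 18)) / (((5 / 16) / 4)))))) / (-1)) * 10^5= 26214400000 / 35721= 733865.23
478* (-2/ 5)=-956/ 5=-191.20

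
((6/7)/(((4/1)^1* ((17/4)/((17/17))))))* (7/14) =0.03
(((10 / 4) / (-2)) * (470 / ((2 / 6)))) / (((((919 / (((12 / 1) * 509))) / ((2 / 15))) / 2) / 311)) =-892806360 / 919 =-971497.67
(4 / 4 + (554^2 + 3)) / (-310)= -30692 / 31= -990.06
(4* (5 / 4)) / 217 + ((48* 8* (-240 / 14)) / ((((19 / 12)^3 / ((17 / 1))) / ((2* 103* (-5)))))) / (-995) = -1234911006025 / 42313171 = -29185.03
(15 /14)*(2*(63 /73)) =135 /73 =1.85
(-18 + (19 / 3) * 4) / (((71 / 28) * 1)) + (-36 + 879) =180175 / 213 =845.89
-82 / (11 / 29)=-2378 / 11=-216.18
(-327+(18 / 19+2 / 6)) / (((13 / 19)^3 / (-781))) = 5234516606 / 6591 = 794191.57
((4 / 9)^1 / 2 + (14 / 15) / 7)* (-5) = -16 / 9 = -1.78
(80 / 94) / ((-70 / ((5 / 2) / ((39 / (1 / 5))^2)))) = -2 / 2502045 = -0.00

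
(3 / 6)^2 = 1 / 4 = 0.25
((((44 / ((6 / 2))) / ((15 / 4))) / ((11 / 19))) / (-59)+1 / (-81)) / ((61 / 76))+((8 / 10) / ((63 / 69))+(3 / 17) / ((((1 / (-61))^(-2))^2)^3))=5420363712080979857301069283 / 7547654580160057729116555105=0.72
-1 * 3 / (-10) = 3 / 10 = 0.30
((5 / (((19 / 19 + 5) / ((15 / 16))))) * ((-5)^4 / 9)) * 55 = 859375 / 288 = 2983.94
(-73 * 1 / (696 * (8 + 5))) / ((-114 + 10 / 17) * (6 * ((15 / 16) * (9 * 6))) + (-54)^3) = 1241 / 29519262864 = 0.00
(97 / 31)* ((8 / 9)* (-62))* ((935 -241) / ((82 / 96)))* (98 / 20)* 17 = -7177714432 / 615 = -11671080.38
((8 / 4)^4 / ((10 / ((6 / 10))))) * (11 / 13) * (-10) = -528 / 65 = -8.12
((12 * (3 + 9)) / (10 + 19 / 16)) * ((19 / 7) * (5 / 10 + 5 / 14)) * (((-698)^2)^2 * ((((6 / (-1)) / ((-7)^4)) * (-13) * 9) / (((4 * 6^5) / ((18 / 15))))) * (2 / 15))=5628463794350592 / 526479275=10690760.42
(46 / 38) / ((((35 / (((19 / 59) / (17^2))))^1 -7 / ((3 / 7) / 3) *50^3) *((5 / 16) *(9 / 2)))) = -0.00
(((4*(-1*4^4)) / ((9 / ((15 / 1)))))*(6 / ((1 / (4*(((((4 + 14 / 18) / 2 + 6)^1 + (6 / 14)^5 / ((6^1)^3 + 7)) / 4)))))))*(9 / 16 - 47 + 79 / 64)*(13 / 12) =425693627087300 / 101194947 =4206668.81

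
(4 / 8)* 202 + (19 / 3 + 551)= 1975 / 3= 658.33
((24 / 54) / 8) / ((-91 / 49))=-0.03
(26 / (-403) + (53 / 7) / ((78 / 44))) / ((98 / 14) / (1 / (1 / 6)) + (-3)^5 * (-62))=71200 / 255026863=0.00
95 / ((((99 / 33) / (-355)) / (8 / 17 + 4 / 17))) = -134900 / 17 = -7935.29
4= 4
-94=-94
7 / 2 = 3.50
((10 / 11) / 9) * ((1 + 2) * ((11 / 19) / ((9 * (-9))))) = -10 / 4617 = -0.00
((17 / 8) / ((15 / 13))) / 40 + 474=2275421 / 4800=474.05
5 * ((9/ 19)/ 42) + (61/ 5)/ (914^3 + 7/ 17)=0.06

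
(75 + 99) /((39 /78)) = 348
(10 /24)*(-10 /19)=-25 /114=-0.22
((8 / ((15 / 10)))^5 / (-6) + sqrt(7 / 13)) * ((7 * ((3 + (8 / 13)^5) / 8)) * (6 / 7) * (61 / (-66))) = 1538.01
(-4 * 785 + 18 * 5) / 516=-1525 / 258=-5.91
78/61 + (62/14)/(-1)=-1345/427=-3.15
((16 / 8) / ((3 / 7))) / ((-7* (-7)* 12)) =1 / 126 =0.01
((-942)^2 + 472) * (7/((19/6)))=37289112/19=1962584.84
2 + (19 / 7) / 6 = 103 / 42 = 2.45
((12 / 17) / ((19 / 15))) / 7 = 180 / 2261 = 0.08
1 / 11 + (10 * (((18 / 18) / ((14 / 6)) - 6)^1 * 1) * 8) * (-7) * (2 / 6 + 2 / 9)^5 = 35769683 / 216513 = 165.21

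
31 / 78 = 0.40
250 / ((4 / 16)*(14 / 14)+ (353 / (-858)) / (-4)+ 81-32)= 858000 / 169379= 5.07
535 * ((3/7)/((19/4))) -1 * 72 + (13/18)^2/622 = -635999891/26803224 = -23.73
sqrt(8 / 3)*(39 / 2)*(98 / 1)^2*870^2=94500478800*sqrt(6)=231477953508.70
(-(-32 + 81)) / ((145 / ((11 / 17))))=-539 / 2465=-0.22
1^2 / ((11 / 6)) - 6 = -60 / 11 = -5.45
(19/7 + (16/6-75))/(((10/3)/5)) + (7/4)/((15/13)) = -43223/420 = -102.91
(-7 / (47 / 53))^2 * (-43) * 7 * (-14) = 580019174 / 2209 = 262570.93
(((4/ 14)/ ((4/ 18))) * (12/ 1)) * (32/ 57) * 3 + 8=4520/ 133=33.98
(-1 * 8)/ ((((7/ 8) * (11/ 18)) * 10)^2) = -41472/ 148225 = -0.28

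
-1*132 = -132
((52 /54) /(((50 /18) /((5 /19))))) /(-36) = -13 /5130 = -0.00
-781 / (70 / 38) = -14839 / 35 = -423.97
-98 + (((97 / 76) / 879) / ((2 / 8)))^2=-27334483889 / 278923401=-98.00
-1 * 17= -17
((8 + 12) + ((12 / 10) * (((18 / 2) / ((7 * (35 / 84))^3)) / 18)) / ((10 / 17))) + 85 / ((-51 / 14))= -10586558 / 3215625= -3.29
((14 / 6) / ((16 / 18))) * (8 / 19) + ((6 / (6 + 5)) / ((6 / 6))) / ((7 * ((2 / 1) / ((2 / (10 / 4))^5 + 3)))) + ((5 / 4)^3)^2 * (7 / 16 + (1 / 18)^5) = 102751996104031429 / 35384806195200000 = 2.90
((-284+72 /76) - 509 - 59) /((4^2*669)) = -0.08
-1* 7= -7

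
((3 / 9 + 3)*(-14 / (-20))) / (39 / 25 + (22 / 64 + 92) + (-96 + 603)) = 5600 / 1442169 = 0.00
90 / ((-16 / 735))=-33075 / 8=-4134.38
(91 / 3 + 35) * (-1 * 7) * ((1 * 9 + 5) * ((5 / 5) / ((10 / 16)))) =-153664 / 15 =-10244.27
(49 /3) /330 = 49 /990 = 0.05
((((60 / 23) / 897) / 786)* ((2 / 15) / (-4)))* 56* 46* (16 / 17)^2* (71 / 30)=-1017856 / 1528178535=-0.00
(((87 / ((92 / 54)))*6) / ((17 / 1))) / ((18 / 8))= 3132 / 391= 8.01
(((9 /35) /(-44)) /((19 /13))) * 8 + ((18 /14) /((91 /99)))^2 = 816041367 /424028605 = 1.92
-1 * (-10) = 10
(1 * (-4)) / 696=-1 / 174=-0.01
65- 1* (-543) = 608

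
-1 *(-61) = 61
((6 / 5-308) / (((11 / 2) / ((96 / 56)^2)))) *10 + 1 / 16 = -14136805 / 8624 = -1639.24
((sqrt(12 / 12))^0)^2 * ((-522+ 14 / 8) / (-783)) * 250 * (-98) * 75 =-318653125 / 261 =-1220893.20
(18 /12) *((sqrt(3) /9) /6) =0.05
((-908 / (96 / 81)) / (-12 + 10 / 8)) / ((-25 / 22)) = -67419 / 1075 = -62.72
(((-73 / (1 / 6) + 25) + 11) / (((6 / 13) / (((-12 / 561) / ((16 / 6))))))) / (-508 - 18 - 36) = -2613 / 210188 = -0.01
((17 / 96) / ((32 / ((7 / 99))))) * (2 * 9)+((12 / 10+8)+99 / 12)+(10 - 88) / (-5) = 33.06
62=62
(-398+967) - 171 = 398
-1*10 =-10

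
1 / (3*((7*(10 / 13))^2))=169 / 14700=0.01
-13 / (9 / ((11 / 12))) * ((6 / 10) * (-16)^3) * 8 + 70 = 1174606 / 45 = 26102.36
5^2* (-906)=-22650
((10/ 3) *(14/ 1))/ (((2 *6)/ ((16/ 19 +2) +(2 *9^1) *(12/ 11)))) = 18270/ 209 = 87.42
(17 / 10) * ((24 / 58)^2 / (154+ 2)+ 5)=929509 / 109330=8.50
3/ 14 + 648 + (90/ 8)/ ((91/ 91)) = 18465/ 28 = 659.46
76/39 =1.95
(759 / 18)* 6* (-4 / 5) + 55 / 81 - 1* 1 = -82102 / 405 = -202.72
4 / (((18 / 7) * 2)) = 7 / 9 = 0.78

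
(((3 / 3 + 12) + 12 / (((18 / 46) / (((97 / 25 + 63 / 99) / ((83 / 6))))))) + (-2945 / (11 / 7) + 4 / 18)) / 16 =-190106099 / 1643400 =-115.68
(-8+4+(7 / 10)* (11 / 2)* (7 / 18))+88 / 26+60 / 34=210559 / 79560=2.65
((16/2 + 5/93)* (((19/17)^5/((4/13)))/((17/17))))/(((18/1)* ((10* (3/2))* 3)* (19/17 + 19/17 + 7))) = 0.01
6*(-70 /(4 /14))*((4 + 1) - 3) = -2940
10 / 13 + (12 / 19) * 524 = 81934 / 247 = 331.72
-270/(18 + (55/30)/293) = -94932/6331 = -14.99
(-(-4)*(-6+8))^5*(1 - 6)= -163840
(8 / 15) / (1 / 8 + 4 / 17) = 1088 / 735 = 1.48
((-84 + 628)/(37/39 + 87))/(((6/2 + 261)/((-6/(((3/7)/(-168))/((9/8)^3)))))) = 483327/6160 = 78.46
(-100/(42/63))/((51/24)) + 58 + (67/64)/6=-81037/6528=-12.41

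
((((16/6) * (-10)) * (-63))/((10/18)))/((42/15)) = 1080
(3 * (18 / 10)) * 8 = 216 / 5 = 43.20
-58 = -58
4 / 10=2 / 5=0.40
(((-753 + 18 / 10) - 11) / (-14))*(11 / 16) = 41921 / 1120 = 37.43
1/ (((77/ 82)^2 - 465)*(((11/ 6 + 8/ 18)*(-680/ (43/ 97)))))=15867/ 25730427095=0.00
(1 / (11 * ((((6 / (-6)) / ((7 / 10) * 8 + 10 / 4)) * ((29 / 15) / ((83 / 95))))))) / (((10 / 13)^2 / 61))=-207922221 / 6061000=-34.30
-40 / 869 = -0.05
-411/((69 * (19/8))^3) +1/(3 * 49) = 246923303/36802972773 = 0.01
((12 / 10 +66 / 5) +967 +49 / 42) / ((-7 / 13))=-54743 / 30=-1824.77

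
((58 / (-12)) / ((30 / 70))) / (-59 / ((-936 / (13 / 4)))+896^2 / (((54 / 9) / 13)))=-3248 / 500957243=-0.00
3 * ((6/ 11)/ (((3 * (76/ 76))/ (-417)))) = -2502/ 11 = -227.45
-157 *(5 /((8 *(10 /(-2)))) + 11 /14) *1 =-103.73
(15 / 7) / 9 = 5 / 21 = 0.24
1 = 1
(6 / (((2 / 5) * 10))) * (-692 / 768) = -1.35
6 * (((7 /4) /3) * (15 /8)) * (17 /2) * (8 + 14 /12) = 32725 /64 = 511.33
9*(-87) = -783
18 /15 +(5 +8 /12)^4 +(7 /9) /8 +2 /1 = 3351523 /3240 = 1034.42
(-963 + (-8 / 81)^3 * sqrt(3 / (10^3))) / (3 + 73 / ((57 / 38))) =-2889 / 155 - 128 * sqrt(30) / 686444625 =-18.64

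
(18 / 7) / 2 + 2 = 23 / 7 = 3.29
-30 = -30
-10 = -10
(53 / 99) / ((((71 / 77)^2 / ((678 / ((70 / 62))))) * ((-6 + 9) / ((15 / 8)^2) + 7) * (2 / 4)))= 9223060 / 95779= 96.30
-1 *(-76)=76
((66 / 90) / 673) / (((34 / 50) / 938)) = 51590 / 34323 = 1.50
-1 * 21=-21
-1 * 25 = -25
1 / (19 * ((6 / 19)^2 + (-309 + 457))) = 19 / 53464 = 0.00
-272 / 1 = -272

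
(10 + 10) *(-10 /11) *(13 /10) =-260 /11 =-23.64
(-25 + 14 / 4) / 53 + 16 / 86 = -0.22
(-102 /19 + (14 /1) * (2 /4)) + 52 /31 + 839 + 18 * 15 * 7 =1609330 /589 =2732.31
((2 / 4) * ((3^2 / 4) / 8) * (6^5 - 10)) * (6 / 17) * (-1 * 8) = -3083.56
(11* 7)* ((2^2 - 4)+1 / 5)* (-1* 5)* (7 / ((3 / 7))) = -3773 / 3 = -1257.67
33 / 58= 0.57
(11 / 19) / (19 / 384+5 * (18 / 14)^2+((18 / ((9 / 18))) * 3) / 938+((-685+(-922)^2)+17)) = 13867392 / 20346066303499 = 0.00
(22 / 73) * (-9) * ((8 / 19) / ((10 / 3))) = -2376 / 6935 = -0.34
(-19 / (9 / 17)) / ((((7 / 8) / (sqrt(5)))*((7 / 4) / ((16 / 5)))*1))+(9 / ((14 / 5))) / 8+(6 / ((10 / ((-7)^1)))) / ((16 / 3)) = -165376*sqrt(5) / 2205-27 / 70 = -168.09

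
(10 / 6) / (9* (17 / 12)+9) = 20 / 261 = 0.08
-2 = -2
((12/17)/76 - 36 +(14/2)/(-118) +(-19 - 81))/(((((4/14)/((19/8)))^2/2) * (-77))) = 244.18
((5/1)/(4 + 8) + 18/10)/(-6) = -133/360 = -0.37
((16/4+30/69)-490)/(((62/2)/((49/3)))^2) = -26814368/198927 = -134.80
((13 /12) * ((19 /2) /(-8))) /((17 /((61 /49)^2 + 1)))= -756067 /3918432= -0.19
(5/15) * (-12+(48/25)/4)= -96/25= -3.84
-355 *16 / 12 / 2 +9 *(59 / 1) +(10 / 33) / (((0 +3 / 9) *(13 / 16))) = 126749 / 429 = 295.45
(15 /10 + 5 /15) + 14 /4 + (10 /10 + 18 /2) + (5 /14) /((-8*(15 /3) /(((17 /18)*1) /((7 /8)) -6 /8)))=432685 /28224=15.33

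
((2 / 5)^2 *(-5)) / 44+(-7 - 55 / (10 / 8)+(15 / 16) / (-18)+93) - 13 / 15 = 72271 / 1760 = 41.06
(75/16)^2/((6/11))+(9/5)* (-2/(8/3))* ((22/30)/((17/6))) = 8689593/217600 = 39.93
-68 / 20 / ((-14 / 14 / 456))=7752 / 5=1550.40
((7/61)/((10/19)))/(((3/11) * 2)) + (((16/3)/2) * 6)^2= 938423/3660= 256.40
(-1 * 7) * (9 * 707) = -44541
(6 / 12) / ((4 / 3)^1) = 0.38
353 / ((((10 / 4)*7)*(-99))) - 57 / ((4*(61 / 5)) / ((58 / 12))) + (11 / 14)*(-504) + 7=-667658483 / 1690920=-394.85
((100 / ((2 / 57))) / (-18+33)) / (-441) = -190 / 441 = -0.43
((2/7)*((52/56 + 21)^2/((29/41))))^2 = 14932111195681/395771236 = 37729.15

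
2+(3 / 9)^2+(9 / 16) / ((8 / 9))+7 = 11225 / 1152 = 9.74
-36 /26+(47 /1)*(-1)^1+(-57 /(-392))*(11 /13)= -245941 /5096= -48.26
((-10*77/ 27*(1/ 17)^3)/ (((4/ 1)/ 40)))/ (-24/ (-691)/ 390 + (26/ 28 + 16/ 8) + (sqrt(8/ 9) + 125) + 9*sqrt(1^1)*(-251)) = 6089191047940000*sqrt(2)/ 714605828522021837929233 + 6488250261546053000/ 238201942840673945976411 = 0.00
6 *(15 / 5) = 18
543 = 543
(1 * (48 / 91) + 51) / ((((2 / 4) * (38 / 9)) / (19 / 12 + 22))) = 3980961 / 6916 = 575.62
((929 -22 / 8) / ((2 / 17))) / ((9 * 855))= 221 / 216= 1.02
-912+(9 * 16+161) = -607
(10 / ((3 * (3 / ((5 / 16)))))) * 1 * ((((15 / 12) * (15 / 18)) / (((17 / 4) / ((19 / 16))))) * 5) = 59375 / 117504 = 0.51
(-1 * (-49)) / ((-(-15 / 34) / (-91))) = -151606 / 15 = -10107.07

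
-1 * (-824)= 824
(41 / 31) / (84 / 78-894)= -533 / 359848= -0.00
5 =5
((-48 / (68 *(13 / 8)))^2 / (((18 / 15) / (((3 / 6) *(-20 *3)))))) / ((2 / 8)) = -921600 / 48841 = -18.87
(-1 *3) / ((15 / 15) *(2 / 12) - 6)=18 / 35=0.51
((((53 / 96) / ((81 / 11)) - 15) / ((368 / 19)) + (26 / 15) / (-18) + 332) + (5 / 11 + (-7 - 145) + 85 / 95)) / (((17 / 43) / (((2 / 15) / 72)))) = 23207249700931 / 27451307980800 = 0.85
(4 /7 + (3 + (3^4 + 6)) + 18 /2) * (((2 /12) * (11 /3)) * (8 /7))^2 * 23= 31036016 /27783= 1117.09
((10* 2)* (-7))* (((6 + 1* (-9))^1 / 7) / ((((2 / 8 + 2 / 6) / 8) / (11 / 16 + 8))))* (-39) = -278794.29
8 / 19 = 0.42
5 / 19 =0.26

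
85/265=17/53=0.32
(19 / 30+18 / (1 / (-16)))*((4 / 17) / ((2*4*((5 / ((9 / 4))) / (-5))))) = 25863 / 1360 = 19.02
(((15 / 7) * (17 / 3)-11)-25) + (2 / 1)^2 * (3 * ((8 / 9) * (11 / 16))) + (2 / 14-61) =-1625 / 21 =-77.38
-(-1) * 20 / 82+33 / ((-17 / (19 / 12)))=-7889 / 2788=-2.83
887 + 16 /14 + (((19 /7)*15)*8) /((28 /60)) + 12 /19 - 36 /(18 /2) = 1473525 /931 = 1582.73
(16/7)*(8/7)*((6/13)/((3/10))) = 2560/637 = 4.02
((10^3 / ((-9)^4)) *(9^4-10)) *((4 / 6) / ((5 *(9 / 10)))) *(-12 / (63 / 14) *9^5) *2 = -419264000 / 9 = -46584888.89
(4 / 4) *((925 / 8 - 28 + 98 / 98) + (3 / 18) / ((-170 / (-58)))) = 180911 / 2040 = 88.68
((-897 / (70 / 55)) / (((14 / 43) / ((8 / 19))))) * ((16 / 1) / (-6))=2430.54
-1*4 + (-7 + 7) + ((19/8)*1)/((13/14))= -75/52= -1.44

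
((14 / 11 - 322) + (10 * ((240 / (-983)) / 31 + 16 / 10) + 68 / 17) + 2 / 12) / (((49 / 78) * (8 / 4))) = -239.28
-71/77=-0.92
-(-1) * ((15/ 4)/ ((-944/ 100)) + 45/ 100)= 249/ 4720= 0.05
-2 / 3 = -0.67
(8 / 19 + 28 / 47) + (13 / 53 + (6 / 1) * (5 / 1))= 1479603 / 47329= 31.26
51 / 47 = 1.09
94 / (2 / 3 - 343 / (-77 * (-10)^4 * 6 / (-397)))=62040000 / 420547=147.52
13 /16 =0.81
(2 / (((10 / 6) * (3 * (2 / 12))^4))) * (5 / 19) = 96 / 19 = 5.05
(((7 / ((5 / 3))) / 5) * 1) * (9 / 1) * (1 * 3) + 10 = 817 / 25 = 32.68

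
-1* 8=-8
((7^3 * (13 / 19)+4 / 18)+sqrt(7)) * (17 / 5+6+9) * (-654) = -805629464 / 285- 60168 * sqrt(7) / 5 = -2858607.96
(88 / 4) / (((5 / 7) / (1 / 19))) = 154 / 95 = 1.62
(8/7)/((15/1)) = 8/105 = 0.08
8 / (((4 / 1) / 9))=18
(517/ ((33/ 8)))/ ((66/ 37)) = 6956/ 99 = 70.26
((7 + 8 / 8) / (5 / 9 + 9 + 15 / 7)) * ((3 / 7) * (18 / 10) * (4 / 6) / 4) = 324 / 3685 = 0.09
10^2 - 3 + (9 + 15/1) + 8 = 129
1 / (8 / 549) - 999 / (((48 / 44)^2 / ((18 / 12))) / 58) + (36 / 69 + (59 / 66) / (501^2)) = -222399311793649 / 3048156144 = -72961.92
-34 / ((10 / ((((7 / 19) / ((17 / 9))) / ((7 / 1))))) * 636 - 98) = -51 / 342233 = -0.00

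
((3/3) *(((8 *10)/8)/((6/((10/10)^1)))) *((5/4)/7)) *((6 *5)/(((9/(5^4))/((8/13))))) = 312500/819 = 381.56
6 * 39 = 234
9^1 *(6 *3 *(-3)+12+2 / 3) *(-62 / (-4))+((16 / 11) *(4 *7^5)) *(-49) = -52770178 / 11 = -4797288.91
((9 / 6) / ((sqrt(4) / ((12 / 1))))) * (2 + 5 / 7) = 171 / 7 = 24.43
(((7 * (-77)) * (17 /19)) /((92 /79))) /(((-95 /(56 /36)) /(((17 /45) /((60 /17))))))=1464403171 /2017629000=0.73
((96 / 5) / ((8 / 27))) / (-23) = -324 / 115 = -2.82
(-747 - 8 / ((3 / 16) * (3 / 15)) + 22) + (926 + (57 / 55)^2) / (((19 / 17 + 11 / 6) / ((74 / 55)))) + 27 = -488.65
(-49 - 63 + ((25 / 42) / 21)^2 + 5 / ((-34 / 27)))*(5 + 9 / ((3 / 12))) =-62880328181 / 13224708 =-4754.76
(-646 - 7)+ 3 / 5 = -3262 / 5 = -652.40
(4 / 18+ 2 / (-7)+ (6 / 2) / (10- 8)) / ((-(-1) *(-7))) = -181 / 882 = -0.21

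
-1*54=-54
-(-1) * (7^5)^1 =16807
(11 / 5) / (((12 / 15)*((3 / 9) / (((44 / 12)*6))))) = 181.50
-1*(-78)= 78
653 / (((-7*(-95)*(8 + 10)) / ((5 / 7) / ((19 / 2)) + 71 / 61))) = 729401 / 10790290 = 0.07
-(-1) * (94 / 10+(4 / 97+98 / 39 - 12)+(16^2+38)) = 5560141 / 18915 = 293.95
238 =238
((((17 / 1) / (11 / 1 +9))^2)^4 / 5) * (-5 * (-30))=20927272323 / 2560000000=8.17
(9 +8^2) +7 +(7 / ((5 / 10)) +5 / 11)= 1039 / 11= 94.45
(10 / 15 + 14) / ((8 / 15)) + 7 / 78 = 1076 / 39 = 27.59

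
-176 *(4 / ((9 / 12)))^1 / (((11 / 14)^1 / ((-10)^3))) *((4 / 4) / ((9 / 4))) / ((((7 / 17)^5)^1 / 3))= 2907867136000 / 21609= 134567408.76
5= 5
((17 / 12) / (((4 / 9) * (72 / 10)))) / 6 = 0.07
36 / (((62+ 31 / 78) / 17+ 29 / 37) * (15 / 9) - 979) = -0.04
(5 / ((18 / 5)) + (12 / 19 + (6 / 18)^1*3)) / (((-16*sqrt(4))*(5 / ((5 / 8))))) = -1033 / 87552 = -0.01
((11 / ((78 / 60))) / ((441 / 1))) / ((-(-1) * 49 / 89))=9790 / 280917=0.03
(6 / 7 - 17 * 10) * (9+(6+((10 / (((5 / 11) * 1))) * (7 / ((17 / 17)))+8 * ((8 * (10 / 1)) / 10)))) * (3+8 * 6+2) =-14621216 / 7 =-2088745.14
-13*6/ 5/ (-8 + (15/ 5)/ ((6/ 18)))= -78/ 5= -15.60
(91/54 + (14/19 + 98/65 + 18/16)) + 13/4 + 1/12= 2237597/266760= 8.39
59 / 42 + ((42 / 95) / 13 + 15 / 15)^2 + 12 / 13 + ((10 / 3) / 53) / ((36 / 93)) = 18127484656 / 5092726275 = 3.56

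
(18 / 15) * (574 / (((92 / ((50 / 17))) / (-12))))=-103320 / 391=-264.25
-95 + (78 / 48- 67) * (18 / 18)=-160.38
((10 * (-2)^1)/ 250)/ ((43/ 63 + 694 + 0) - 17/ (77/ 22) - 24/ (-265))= -6678/ 57590735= -0.00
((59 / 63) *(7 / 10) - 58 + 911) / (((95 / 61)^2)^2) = 1063762118189 / 7330556250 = 145.11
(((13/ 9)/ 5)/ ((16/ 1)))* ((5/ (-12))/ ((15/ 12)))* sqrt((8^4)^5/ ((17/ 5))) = -872415232* sqrt(85)/ 2295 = -3504693.25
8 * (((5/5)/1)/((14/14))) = 8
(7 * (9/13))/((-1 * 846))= -7/1222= -0.01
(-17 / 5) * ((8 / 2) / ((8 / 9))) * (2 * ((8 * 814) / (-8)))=124542 / 5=24908.40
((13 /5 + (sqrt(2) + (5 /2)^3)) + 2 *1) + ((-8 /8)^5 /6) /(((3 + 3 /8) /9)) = 21.19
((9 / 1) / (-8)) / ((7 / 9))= -1.45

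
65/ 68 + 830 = 56505/ 68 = 830.96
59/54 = 1.09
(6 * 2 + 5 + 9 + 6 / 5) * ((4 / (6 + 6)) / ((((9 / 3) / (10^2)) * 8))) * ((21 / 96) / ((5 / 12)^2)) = 47.60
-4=-4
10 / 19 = 0.53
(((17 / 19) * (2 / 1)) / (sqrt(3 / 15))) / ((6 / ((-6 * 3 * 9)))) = -918 * sqrt(5) / 19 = -108.04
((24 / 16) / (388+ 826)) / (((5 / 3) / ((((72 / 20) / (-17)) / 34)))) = -81 / 17542300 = -0.00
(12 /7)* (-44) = -528 /7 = -75.43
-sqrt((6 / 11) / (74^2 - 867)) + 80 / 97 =80 / 97 - sqrt(2514) / 4609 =0.81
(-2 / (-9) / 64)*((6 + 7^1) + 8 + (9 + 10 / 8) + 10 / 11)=1415 / 12672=0.11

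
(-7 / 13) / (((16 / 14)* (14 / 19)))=-0.64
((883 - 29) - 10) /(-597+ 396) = -844 /201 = -4.20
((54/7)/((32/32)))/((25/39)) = 2106/175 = 12.03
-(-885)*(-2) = -1770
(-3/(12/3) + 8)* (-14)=-203/2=-101.50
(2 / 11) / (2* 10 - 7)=2 / 143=0.01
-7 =-7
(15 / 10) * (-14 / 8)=-21 / 8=-2.62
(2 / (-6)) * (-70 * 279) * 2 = 13020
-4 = -4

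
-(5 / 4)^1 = -5 / 4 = -1.25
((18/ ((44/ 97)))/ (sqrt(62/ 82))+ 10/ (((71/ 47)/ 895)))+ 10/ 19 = 873 * sqrt(1271)/ 682+ 7993060/ 1349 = 5970.81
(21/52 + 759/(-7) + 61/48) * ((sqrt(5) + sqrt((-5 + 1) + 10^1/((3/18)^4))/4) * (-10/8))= 2331505 * sqrt(5)/17472 + 2331505 * sqrt(3239)/34944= 4095.64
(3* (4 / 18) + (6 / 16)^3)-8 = -11183 / 1536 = -7.28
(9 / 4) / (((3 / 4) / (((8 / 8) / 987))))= 1 / 329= 0.00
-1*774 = -774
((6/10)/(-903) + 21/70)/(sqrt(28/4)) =901 * sqrt(7)/21070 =0.11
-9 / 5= -1.80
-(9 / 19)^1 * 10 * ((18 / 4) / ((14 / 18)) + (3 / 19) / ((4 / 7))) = -28.71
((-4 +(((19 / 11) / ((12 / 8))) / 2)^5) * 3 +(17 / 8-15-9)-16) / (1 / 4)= -5185198477 / 26090262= -198.74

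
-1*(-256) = 256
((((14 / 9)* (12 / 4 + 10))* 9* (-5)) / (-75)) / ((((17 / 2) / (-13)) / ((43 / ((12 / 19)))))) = -966511 / 765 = -1263.41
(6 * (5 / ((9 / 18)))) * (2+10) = 720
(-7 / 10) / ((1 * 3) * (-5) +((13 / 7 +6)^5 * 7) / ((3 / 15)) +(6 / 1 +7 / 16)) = -134456 / 201312105315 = -0.00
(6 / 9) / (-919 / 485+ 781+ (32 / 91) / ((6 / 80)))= 44135 / 51889109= 0.00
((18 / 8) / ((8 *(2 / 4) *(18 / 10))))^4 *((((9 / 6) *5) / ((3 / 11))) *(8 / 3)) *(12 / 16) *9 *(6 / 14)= 928125 / 458752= 2.02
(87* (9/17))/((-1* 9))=-87/17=-5.12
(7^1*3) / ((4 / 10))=105 / 2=52.50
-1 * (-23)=23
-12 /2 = -6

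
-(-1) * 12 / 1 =12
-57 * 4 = -228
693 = 693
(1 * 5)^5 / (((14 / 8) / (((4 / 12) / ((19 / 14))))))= 25000 / 57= 438.60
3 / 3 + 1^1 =2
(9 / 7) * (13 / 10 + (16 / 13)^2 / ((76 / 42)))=617607 / 224770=2.75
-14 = -14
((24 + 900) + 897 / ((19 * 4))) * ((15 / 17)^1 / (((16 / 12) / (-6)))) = -3715.69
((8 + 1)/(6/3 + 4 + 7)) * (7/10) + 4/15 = 293/390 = 0.75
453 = 453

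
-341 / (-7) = 341 / 7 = 48.71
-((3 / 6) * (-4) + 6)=-4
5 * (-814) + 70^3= 338930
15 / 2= 7.50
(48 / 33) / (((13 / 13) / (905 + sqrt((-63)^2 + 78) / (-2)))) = 14480 / 11 - 8 * sqrt(4047) / 11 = 1270.10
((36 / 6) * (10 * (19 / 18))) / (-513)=-10 / 81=-0.12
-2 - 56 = -58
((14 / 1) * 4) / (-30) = -28 / 15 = -1.87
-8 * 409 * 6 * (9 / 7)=-25241.14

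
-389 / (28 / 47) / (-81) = 18283 / 2268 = 8.06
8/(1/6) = 48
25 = 25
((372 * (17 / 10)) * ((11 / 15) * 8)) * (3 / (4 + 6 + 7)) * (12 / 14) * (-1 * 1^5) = -98208 / 175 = -561.19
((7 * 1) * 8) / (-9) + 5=-11 / 9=-1.22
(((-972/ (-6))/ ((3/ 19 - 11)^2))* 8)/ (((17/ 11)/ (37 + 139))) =226442304/ 180353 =1255.55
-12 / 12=-1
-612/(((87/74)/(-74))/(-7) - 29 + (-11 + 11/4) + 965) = -0.66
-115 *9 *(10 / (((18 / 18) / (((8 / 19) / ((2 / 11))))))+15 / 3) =-553725 / 19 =-29143.42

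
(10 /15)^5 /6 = 0.02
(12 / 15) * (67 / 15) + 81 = 6343 / 75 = 84.57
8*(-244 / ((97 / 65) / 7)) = -888160 / 97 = -9156.29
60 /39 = 20 /13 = 1.54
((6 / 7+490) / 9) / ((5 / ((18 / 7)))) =6872 / 245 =28.05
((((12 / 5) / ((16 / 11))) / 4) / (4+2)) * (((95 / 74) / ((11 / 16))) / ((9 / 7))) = 133 / 1332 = 0.10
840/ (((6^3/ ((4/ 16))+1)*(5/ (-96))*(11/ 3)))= -48384/ 9515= -5.09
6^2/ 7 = 36/ 7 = 5.14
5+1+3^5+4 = 253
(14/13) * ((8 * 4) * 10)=4480/13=344.62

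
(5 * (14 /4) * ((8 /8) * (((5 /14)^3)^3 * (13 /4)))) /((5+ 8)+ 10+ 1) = 126953125 /566702997504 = 0.00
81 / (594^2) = 1 / 4356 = 0.00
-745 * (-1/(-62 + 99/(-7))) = -5215/533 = -9.78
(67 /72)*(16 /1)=134 /9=14.89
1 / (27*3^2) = 0.00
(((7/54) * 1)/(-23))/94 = -7/116748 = -0.00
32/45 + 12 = 572/45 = 12.71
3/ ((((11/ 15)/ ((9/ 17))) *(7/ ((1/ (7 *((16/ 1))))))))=405/ 146608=0.00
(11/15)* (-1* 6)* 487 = -10714/5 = -2142.80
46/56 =23/28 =0.82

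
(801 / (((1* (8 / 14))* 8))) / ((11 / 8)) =5607 / 44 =127.43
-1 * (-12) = 12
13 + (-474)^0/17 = 13.06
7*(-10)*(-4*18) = 5040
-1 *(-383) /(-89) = -383 /89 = -4.30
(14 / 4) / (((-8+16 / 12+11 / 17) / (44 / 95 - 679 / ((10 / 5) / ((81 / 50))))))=372744057 / 1166600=319.51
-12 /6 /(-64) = 0.03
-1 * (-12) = 12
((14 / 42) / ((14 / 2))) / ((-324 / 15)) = -5 / 2268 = -0.00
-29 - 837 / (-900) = -2807 / 100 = -28.07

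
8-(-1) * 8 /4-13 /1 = -3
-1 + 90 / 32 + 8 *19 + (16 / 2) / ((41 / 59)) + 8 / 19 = 2065855 / 12464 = 165.75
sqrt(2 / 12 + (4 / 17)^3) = sqrt(540294) / 1734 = 0.42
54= 54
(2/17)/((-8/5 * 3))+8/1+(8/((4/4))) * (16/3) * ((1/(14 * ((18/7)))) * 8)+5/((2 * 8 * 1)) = 130499/7344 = 17.77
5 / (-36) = -5 / 36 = -0.14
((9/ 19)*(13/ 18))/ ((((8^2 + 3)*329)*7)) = 13/ 5863438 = 0.00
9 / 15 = 3 / 5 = 0.60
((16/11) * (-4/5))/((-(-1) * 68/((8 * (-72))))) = 9216/935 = 9.86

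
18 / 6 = 3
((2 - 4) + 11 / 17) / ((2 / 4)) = -2.71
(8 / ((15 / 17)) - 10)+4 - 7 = -59 / 15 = -3.93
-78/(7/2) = -156/7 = -22.29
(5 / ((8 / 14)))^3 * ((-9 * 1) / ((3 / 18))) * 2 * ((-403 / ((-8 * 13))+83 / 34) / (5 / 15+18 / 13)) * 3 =-116344785375 / 145792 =-798019.00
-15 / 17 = -0.88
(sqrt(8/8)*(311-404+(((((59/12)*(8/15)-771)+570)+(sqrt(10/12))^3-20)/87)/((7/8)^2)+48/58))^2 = 335286243737329/36800667225-585946336*sqrt(30)/1472026689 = 9108.69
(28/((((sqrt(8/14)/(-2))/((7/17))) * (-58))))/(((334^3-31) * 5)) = 98 * sqrt(7)/91845093945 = 0.00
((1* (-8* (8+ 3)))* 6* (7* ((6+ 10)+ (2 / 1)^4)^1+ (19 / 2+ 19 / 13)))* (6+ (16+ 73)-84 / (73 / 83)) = 59672712 / 949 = 62879.57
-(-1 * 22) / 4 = 11 / 2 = 5.50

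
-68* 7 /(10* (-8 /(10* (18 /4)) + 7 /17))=-203.43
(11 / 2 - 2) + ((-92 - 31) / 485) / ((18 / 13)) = 4826 / 1455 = 3.32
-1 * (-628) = 628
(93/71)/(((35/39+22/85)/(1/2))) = 308295/544286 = 0.57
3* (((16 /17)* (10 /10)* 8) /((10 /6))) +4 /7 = 8404 /595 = 14.12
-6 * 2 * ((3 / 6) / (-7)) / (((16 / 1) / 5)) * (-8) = -2.14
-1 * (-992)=992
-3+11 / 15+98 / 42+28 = 28.07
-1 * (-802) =802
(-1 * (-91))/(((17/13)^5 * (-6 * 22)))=-33787663/187421124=-0.18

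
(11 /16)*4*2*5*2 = 55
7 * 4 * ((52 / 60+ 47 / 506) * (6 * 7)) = 1427468 / 1265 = 1128.43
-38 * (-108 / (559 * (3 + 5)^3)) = 513 / 35776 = 0.01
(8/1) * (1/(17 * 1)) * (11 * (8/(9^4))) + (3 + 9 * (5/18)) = 1228315/223074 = 5.51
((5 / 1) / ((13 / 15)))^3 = 421875 / 2197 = 192.02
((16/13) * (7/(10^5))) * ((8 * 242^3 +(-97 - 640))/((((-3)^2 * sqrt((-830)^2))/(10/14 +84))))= 110.78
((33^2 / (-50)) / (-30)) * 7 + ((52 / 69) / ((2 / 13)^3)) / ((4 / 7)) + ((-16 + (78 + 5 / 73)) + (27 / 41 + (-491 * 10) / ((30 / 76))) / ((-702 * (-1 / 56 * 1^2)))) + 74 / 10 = -555.47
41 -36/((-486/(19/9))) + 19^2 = 97724/243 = 402.16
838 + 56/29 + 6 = 24532/29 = 845.93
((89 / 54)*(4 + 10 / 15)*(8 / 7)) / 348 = 178 / 7047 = 0.03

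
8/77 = 0.10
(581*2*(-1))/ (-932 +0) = 581/ 466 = 1.25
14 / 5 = 2.80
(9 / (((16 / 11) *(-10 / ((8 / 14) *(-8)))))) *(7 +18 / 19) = 14949 / 665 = 22.48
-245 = -245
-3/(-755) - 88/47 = -66299/35485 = -1.87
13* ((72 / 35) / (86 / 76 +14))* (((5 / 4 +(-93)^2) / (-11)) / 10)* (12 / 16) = -104.24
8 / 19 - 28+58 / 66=-16741 / 627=-26.70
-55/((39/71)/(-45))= 4505.77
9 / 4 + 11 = 53 / 4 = 13.25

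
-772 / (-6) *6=772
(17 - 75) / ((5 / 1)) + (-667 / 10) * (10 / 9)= -3857 / 45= -85.71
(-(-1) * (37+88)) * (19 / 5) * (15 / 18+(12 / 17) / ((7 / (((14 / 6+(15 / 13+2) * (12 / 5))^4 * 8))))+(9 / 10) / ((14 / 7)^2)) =67636621762818919 / 18353298600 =3685256.98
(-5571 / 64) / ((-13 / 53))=295263 / 832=354.88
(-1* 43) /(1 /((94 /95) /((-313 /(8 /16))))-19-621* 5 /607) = 1226747 /18737131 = 0.07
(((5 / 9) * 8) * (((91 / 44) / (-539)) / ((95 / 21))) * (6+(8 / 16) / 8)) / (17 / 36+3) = -3783 / 574750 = -0.01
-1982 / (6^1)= -991 / 3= -330.33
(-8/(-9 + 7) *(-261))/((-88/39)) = 10179/22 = 462.68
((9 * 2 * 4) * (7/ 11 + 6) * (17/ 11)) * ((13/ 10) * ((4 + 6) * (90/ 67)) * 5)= 64476.28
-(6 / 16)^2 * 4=-9 / 16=-0.56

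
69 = 69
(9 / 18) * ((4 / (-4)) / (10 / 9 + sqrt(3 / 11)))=-495 / 857 + 81 * sqrt(33) / 1714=-0.31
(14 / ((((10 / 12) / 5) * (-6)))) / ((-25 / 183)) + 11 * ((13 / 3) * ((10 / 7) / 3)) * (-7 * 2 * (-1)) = 94558 / 225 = 420.26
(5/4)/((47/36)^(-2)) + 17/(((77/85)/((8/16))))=11.51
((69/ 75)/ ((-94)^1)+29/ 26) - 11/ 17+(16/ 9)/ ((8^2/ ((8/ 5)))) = 1175509/ 2337075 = 0.50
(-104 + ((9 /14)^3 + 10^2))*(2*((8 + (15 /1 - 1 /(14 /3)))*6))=-9806379 /9604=-1021.07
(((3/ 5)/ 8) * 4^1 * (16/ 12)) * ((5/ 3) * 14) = 28/ 3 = 9.33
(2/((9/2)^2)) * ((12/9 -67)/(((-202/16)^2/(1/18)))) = -0.00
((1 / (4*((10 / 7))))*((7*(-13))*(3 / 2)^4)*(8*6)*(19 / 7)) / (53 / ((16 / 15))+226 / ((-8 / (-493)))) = -0.75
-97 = -97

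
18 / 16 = 9 / 8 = 1.12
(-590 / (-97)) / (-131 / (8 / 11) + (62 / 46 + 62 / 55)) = -5970800 / 174388249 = -0.03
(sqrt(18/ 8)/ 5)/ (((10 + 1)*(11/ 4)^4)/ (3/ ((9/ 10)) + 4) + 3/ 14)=1792/ 513715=0.00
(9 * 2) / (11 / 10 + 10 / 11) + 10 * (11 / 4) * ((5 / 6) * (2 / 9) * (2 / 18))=1023055 / 107406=9.53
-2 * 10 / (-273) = 20 / 273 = 0.07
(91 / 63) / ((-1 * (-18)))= 13 / 162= 0.08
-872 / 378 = -436 / 189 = -2.31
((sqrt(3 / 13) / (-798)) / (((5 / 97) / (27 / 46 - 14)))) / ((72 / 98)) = 418943 * sqrt(39) / 12270960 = 0.21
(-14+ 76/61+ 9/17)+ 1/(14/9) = -168145/14518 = -11.58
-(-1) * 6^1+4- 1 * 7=3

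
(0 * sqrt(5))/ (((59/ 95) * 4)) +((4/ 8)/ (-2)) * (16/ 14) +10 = 9.71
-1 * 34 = -34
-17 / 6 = -2.83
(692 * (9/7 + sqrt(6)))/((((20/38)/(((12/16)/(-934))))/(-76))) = 1686231/16345 + 187359 * sqrt(6)/2335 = 299.71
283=283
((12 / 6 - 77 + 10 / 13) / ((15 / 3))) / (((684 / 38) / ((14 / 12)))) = -1351 / 1404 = -0.96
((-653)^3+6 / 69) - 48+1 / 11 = -70446616580 / 253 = -278445124.82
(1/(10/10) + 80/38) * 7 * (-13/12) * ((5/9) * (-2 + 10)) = -53690/513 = -104.66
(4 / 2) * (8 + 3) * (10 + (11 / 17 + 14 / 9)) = 41074 / 153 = 268.46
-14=-14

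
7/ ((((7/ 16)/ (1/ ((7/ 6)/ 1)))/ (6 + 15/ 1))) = 288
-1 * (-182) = 182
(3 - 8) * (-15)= 75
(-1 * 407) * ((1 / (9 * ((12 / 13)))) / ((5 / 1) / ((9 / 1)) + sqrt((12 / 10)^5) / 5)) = -2066796875 / 15879228 + 17857125 * sqrt(30) / 1323269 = -56.24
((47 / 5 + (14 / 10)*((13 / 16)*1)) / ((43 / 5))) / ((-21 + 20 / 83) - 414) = -69969 / 24826480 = -0.00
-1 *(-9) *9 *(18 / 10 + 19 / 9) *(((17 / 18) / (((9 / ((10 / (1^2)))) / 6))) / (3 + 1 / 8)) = 47872 / 75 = 638.29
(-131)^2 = 17161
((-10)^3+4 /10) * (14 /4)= -17493 /5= -3498.60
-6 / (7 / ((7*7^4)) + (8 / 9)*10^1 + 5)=-64827 / 150067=-0.43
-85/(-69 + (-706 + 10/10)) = 85/774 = 0.11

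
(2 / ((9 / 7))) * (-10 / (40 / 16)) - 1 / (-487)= -27263 / 4383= -6.22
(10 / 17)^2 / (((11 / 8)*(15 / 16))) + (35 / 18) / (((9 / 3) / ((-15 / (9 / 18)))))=-19.18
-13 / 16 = -0.81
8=8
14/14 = 1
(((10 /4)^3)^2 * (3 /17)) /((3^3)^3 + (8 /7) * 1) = 328125 /149914432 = 0.00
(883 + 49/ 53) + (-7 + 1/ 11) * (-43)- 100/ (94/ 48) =30961804/ 27401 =1129.95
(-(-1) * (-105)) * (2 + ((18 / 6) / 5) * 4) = -462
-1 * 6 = -6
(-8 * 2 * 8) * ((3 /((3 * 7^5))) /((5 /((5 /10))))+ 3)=-32269504 /84035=-384.00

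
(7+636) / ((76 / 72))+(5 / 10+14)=23699 / 38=623.66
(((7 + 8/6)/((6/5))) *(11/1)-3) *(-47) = -62087/18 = -3449.28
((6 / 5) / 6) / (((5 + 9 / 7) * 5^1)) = 7 / 1100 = 0.01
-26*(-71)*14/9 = 25844/9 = 2871.56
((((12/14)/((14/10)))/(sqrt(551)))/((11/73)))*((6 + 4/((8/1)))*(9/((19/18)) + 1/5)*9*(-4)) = -353.45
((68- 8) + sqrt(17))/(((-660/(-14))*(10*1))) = 7*sqrt(17)/3300 + 7/55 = 0.14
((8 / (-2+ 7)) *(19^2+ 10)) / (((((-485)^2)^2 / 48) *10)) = 71232 / 1383270015625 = 0.00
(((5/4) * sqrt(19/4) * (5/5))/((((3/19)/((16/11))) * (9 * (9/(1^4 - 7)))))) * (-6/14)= 380 * sqrt(19)/2079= 0.80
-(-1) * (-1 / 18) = -1 / 18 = -0.06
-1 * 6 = -6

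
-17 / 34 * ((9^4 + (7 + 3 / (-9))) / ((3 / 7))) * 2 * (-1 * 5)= 689605 / 9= 76622.78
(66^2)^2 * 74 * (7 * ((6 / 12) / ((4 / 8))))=9828913248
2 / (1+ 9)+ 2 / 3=13 / 15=0.87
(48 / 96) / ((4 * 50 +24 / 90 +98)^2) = 225 / 40033352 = 0.00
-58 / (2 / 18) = -522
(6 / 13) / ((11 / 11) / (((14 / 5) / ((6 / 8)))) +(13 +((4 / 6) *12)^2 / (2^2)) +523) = 112 / 134017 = 0.00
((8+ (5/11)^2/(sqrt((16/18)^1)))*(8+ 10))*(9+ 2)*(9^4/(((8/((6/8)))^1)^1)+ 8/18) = 13295625*sqrt(2)/704+ 1950025/2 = 1001721.10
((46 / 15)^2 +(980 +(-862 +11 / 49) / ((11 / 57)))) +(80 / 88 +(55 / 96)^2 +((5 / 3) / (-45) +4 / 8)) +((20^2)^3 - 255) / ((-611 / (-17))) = 1777205.84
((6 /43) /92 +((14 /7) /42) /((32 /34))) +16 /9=1824239 /996912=1.83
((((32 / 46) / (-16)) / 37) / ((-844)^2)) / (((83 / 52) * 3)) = -13 / 37735821516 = -0.00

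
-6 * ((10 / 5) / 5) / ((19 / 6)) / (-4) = 18 / 95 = 0.19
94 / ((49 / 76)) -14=6458 / 49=131.80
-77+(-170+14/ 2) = -240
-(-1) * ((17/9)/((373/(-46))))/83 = -782/278631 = -0.00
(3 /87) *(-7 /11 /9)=-7 /2871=-0.00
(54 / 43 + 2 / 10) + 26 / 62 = 12498 / 6665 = 1.88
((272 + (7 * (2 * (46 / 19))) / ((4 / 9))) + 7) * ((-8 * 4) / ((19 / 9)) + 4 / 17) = -32535000 / 6137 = -5301.45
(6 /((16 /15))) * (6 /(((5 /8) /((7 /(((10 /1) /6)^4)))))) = 30618 /625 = 48.99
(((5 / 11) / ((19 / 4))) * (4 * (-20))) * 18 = -28800 / 209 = -137.80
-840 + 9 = -831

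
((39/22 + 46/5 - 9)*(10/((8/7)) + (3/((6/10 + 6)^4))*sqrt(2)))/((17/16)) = 217000*sqrt(2)/73922409 + 3038/187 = 16.25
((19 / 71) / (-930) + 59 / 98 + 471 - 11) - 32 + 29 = 740278372 / 1617735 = 457.60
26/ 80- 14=-547/ 40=-13.68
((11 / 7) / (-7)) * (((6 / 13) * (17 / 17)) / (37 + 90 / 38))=-57 / 21658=-0.00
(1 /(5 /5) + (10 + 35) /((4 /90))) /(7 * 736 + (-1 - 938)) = 2027 /8426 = 0.24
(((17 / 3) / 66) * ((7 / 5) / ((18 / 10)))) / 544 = 7 / 57024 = 0.00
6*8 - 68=-20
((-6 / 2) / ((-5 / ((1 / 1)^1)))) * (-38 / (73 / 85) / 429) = -0.06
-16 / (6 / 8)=-64 / 3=-21.33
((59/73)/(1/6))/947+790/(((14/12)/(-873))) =-286065458142/483917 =-591145.71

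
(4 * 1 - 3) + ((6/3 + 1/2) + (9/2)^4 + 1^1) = 6633/16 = 414.56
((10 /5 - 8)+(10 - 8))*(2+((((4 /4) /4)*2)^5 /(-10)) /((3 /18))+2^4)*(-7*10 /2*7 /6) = 46991 /16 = 2936.94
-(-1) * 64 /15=64 /15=4.27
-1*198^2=-39204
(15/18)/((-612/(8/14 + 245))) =-955/2856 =-0.33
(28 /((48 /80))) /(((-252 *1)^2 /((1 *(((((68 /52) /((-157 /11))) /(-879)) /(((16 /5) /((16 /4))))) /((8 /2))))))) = 4675 /195306261696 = 0.00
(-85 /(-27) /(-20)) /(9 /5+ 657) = -85 /355752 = -0.00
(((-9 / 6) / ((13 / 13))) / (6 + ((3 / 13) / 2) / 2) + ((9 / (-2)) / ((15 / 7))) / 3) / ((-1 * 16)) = 199 / 3360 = 0.06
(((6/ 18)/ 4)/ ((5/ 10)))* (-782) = -391/ 3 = -130.33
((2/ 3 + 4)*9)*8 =336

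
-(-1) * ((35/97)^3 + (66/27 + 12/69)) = 503543891/188923311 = 2.67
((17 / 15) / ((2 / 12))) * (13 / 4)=221 / 10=22.10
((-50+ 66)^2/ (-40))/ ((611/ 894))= -9.36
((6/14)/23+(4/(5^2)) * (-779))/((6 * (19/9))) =-1504803/152950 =-9.84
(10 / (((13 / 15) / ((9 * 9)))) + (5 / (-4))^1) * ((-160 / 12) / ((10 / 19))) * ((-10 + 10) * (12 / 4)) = 0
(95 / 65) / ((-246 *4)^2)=19 / 12587328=0.00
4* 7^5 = 67228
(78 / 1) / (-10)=-39 / 5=-7.80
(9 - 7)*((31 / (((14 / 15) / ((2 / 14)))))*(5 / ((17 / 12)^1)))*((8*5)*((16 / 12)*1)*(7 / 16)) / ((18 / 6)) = 31000 / 119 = 260.50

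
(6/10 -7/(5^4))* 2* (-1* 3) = -2208/625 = -3.53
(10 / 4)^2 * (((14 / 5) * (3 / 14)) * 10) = 75 / 2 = 37.50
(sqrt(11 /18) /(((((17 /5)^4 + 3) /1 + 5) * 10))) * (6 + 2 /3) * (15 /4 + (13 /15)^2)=101275 * sqrt(22) /28680804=0.02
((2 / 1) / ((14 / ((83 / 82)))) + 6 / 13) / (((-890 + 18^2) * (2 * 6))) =-4523 / 50681904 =-0.00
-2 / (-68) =1 / 34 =0.03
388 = 388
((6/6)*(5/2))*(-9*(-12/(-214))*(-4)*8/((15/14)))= 4032/107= 37.68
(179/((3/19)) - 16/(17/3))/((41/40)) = 2306920/2091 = 1103.26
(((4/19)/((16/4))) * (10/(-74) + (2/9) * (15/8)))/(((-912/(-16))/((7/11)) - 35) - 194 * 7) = -875/76970064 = -0.00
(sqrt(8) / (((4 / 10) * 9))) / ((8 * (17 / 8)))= 5 * sqrt(2) / 153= 0.05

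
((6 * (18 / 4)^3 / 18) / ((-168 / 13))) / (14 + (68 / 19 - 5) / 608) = -380133 / 2263814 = -0.17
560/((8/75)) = 5250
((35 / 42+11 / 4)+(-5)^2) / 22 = 343 / 264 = 1.30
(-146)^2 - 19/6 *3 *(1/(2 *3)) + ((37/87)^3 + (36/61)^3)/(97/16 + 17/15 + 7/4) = 21314.45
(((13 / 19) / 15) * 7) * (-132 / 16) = -1001 / 380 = -2.63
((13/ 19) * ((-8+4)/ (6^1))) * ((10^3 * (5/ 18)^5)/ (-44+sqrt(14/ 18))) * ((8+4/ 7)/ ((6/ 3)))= 25390625 * sqrt(7)/ 45594901863+1117187500/ 15198300621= 0.07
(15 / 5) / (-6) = -1 / 2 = -0.50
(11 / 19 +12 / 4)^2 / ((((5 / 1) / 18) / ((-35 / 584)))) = -72828 / 26353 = -2.76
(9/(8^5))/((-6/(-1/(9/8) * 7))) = 7/24576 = 0.00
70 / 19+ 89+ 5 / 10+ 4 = 3693 / 38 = 97.18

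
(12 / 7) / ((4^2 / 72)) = 7.71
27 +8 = 35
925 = 925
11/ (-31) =-11/ 31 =-0.35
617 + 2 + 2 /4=1239 /2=619.50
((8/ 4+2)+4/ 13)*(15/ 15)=56/ 13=4.31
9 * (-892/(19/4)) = -32112/19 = -1690.11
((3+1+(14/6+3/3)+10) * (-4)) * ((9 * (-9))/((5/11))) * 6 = 370656/5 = 74131.20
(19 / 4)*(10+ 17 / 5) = 1273 / 20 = 63.65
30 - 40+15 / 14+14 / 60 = -913 / 105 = -8.70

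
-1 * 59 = -59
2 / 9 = 0.22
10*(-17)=-170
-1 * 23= -23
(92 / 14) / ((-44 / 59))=-8.81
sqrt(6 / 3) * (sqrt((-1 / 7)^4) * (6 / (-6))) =-sqrt(2) / 49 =-0.03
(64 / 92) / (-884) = -4 / 5083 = -0.00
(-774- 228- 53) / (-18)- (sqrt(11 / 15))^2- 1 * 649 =-53201 / 90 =-591.12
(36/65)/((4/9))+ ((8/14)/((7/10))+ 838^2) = 2236653709/3185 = 702246.06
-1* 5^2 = -25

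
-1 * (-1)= 1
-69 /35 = -1.97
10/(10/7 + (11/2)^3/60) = 33600/14117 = 2.38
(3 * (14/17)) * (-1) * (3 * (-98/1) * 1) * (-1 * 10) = -123480/17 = -7263.53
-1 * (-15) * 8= 120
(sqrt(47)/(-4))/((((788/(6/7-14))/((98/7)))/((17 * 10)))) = 1955 * sqrt(47)/197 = 68.03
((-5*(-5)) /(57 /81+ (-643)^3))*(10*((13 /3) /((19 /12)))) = -35100 /13637987333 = -0.00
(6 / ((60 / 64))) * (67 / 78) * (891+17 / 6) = 2874568 / 585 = 4913.79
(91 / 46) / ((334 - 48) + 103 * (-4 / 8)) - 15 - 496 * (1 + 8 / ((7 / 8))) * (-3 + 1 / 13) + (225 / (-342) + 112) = 78876214709 / 5328778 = 14801.93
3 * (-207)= -621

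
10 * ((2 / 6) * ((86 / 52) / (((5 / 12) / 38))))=6536 / 13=502.77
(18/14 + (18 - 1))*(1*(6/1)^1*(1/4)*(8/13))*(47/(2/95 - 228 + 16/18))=-30862080/8834371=-3.49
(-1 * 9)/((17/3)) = -27/17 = -1.59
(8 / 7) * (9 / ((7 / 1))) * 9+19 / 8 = 6115 / 392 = 15.60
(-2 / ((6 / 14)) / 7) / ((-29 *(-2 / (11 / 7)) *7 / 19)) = -209 / 4263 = -0.05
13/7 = 1.86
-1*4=-4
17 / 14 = 1.21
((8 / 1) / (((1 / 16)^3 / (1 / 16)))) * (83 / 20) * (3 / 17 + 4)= 3017216 / 85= 35496.66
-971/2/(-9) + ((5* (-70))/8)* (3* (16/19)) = -19351/342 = -56.58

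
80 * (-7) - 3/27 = -5041/9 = -560.11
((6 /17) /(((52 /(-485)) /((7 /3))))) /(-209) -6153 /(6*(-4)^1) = 94747219 /369512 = 256.41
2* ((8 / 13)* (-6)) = -96 / 13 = -7.38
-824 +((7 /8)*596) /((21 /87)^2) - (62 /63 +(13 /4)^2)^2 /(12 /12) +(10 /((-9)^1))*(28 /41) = 332959029127 /41658624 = 7992.56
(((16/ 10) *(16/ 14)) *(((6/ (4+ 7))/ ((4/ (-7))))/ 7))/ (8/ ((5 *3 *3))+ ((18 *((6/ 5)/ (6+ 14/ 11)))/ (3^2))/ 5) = -86400/ 84469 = -1.02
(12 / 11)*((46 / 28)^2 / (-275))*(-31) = 49197 / 148225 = 0.33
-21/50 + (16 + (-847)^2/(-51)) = -14051.26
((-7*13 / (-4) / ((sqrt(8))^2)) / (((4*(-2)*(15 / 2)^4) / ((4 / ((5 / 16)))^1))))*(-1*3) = 364 / 84375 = 0.00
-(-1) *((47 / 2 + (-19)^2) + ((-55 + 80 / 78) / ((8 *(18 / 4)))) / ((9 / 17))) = 4822757 / 12636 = 381.67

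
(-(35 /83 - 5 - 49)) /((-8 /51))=-226797 /664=-341.56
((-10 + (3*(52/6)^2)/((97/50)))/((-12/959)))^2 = 219388086180025/3048516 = 71965535.42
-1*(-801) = 801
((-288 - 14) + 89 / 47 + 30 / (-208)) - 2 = -1477401 / 4888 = -302.25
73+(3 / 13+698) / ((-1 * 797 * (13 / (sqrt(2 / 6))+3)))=125563675 / 1719926 - 9077 * sqrt(3) / 396906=72.97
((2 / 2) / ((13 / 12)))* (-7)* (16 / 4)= -336 / 13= -25.85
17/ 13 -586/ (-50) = 4234/ 325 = 13.03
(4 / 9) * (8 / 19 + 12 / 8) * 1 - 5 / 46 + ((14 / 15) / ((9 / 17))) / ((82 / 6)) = 156613 / 179170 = 0.87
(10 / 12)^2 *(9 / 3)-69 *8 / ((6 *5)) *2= -2083 / 60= -34.72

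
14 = 14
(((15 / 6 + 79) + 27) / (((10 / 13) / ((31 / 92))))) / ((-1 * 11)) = -87451 / 20240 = -4.32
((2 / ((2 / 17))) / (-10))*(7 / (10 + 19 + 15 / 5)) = -119 / 320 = -0.37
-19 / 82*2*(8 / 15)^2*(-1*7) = 8512 / 9225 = 0.92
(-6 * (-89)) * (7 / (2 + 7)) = 415.33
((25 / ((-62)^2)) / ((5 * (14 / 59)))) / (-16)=-295 / 861056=-0.00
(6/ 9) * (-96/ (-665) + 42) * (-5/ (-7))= 18684/ 931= 20.07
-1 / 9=-0.11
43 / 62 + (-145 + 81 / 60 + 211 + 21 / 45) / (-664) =730421 / 1235040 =0.59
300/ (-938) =-150/ 469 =-0.32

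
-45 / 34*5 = -225 / 34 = -6.62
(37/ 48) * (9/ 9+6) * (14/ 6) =1813/ 144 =12.59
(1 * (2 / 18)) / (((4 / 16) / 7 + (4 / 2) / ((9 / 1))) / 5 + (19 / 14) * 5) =28 / 1723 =0.02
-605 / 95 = -121 / 19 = -6.37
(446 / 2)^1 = 223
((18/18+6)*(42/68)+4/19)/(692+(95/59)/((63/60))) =3629031/555100048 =0.01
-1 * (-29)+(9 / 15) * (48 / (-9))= 129 / 5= 25.80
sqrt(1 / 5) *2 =2 *sqrt(5) / 5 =0.89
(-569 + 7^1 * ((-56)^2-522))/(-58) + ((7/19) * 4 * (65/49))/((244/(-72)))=-144106817/470554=-306.25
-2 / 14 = -1 / 7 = -0.14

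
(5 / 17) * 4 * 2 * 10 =400 / 17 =23.53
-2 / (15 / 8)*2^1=-32 / 15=-2.13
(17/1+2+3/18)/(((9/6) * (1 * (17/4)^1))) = 460/153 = 3.01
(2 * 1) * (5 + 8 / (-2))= 2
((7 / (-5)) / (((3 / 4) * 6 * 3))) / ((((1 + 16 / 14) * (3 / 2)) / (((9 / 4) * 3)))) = -49 / 225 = -0.22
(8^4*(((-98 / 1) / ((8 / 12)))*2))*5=-6021120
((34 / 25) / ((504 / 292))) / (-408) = -73 / 37800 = -0.00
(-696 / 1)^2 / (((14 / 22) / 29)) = 22075529.14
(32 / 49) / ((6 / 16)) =256 / 147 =1.74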